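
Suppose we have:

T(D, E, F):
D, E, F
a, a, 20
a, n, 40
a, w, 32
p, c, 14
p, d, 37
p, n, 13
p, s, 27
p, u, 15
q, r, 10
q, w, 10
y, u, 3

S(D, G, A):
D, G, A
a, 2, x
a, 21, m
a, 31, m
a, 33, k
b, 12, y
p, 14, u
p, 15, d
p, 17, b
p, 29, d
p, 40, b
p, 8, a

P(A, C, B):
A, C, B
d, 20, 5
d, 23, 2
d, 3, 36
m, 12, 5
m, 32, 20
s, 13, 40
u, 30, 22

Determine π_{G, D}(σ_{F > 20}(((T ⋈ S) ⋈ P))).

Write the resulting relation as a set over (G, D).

{(14, p), (15, p), (21, a), (29, p), (31, a)}

T ⋈ S (natural join on D): {(a, a, 20, 2, x), (a, a, 20, 21, m), (a, a, 20, 31, m), (a, a, 20, 33, k), (a, n, 40, 2, x), (a, n, 40, 21, m), (a, n, 40, 31, m), (a, n, 40, 33, k), (a, w, 32, 2, x), (a, w, 32, 21, m), (a, w, 32, 31, m), (a, w, 32, 33, k), (p, c, 14, 14, u), (p, c, 14, 15, d), (p, c, 14, 17, b), (p, c, 14, 29, d), (p, c, 14, 40, b), (p, c, 14, 8, a), (p, d, 37, 14, u), (p, d, 37, 15, d), (p, d, 37, 17, b), (p, d, 37, 29, d), (p, d, 37, 40, b), (p, d, 37, 8, a), (p, n, 13, 14, u), (p, n, 13, 15, d), (p, n, 13, 17, b), (p, n, 13, 29, d), (p, n, 13, 40, b), (p, n, 13, 8, a), (p, s, 27, 14, u), (p, s, 27, 15, d), (p, s, 27, 17, b), (p, s, 27, 29, d), (p, s, 27, 40, b), (p, s, 27, 8, a), (p, u, 15, 14, u), (p, u, 15, 15, d), (p, u, 15, 17, b), (p, u, 15, 29, d), (p, u, 15, 40, b), (p, u, 15, 8, a)}
(T ⋈ S) ⋈ P (natural join on A): {(a, a, 20, 21, m, 12, 5), (a, a, 20, 21, m, 32, 20), (a, a, 20, 31, m, 12, 5), (a, a, 20, 31, m, 32, 20), (a, n, 40, 21, m, 12, 5), (a, n, 40, 21, m, 32, 20), (a, n, 40, 31, m, 12, 5), (a, n, 40, 31, m, 32, 20), (a, w, 32, 21, m, 12, 5), (a, w, 32, 21, m, 32, 20), (a, w, 32, 31, m, 12, 5), (a, w, 32, 31, m, 32, 20), (p, c, 14, 14, u, 30, 22), (p, c, 14, 15, d, 20, 5), (p, c, 14, 15, d, 23, 2), (p, c, 14, 15, d, 3, 36), (p, c, 14, 29, d, 20, 5), (p, c, 14, 29, d, 23, 2), (p, c, 14, 29, d, 3, 36), (p, d, 37, 14, u, 30, 22), (p, d, 37, 15, d, 20, 5), (p, d, 37, 15, d, 23, 2), (p, d, 37, 15, d, 3, 36), (p, d, 37, 29, d, 20, 5), (p, d, 37, 29, d, 23, 2), (p, d, 37, 29, d, 3, 36), (p, n, 13, 14, u, 30, 22), (p, n, 13, 15, d, 20, 5), (p, n, 13, 15, d, 23, 2), (p, n, 13, 15, d, 3, 36), (p, n, 13, 29, d, 20, 5), (p, n, 13, 29, d, 23, 2), (p, n, 13, 29, d, 3, 36), (p, s, 27, 14, u, 30, 22), (p, s, 27, 15, d, 20, 5), (p, s, 27, 15, d, 23, 2), (p, s, 27, 15, d, 3, 36), (p, s, 27, 29, d, 20, 5), (p, s, 27, 29, d, 23, 2), (p, s, 27, 29, d, 3, 36), (p, u, 15, 14, u, 30, 22), (p, u, 15, 15, d, 20, 5), (p, u, 15, 15, d, 23, 2), (p, u, 15, 15, d, 3, 36), (p, u, 15, 29, d, 20, 5), (p, u, 15, 29, d, 23, 2), (p, u, 15, 29, d, 3, 36)}
Selection F > 20: {(a, n, 40, 21, m, 12, 5), (a, n, 40, 21, m, 32, 20), (a, n, 40, 31, m, 12, 5), (a, n, 40, 31, m, 32, 20), (a, w, 32, 21, m, 12, 5), (a, w, 32, 21, m, 32, 20), (a, w, 32, 31, m, 12, 5), (a, w, 32, 31, m, 32, 20), (p, d, 37, 14, u, 30, 22), (p, d, 37, 15, d, 20, 5), (p, d, 37, 15, d, 23, 2), (p, d, 37, 15, d, 3, 36), (p, d, 37, 29, d, 20, 5), (p, d, 37, 29, d, 23, 2), (p, d, 37, 29, d, 3, 36), (p, s, 27, 14, u, 30, 22), (p, s, 27, 15, d, 20, 5), (p, s, 27, 15, d, 23, 2), (p, s, 27, 15, d, 3, 36), (p, s, 27, 29, d, 20, 5), (p, s, 27, 29, d, 23, 2), (p, s, 27, 29, d, 3, 36)}
π[G, D]: project onto (G, D) (17 duplicate(s) eliminated) → {(14, p), (15, p), (21, a), (29, p), (31, a)}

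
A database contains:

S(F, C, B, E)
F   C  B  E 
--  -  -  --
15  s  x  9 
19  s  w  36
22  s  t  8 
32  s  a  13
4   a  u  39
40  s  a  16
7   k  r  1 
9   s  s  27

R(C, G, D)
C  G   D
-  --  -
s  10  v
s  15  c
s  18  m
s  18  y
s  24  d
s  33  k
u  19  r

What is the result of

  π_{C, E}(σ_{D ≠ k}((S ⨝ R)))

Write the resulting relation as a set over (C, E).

{(s, 13), (s, 16), (s, 27), (s, 36), (s, 8), (s, 9)}

S ⋈ R (natural join on C): {(15, s, x, 9, 10, v), (15, s, x, 9, 15, c), (15, s, x, 9, 18, m), (15, s, x, 9, 18, y), (15, s, x, 9, 24, d), (15, s, x, 9, 33, k), (19, s, w, 36, 10, v), (19, s, w, 36, 15, c), (19, s, w, 36, 18, m), (19, s, w, 36, 18, y), (19, s, w, 36, 24, d), (19, s, w, 36, 33, k), (22, s, t, 8, 10, v), (22, s, t, 8, 15, c), (22, s, t, 8, 18, m), (22, s, t, 8, 18, y), (22, s, t, 8, 24, d), (22, s, t, 8, 33, k), (32, s, a, 13, 10, v), (32, s, a, 13, 15, c), (32, s, a, 13, 18, m), (32, s, a, 13, 18, y), (32, s, a, 13, 24, d), (32, s, a, 13, 33, k), (40, s, a, 16, 10, v), (40, s, a, 16, 15, c), (40, s, a, 16, 18, m), (40, s, a, 16, 18, y), (40, s, a, 16, 24, d), (40, s, a, 16, 33, k), (9, s, s, 27, 10, v), (9, s, s, 27, 15, c), (9, s, s, 27, 18, m), (9, s, s, 27, 18, y), (9, s, s, 27, 24, d), (9, s, s, 27, 33, k)}
Filtering on D ≠ k leaves {(15, s, x, 9, 10, v), (15, s, x, 9, 15, c), (15, s, x, 9, 18, m), (15, s, x, 9, 18, y), (15, s, x, 9, 24, d), (19, s, w, 36, 10, v), (19, s, w, 36, 15, c), (19, s, w, 36, 18, m), (19, s, w, 36, 18, y), (19, s, w, 36, 24, d), (22, s, t, 8, 10, v), (22, s, t, 8, 15, c), (22, s, t, 8, 18, m), (22, s, t, 8, 18, y), (22, s, t, 8, 24, d), (32, s, a, 13, 10, v), (32, s, a, 13, 15, c), (32, s, a, 13, 18, m), (32, s, a, 13, 18, y), (32, s, a, 13, 24, d), (40, s, a, 16, 10, v), (40, s, a, 16, 15, c), (40, s, a, 16, 18, m), (40, s, a, 16, 18, y), (40, s, a, 16, 24, d), (9, s, s, 27, 10, v), (9, s, s, 27, 15, c), (9, s, s, 27, 18, m), (9, s, s, 27, 18, y), (9, s, s, 27, 24, d)}.
Keep only column(s) C, E (24 duplicate(s) eliminated): {(s, 13), (s, 16), (s, 27), (s, 36), (s, 8), (s, 9)}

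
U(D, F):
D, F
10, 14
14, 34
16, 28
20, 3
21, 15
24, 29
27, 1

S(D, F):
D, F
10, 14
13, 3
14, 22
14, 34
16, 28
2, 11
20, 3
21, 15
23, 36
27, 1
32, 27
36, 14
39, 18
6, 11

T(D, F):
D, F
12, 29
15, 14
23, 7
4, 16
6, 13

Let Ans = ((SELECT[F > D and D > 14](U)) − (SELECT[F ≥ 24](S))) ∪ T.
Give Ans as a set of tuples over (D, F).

{(12, 29), (15, 14), (23, 7), (24, 29), (4, 16), (6, 13)}

σ[F > D and D > 14]: keep tuples satisfying F > D and D > 14 → {(16, 28), (24, 29)}
σ[F ≥ 24]: keep tuples satisfying F ≥ 24 → {(14, 34), (16, 28), (23, 36), (32, 27)}
Difference: {(16, 28), (24, 29)} with {(14, 34), (16, 28), (23, 36), (32, 27)} → {(24, 29)}
Union: {(24, 29)} with {(12, 29), (15, 14), (23, 7), (4, 16), (6, 13)} → {(12, 29), (15, 14), (23, 7), (24, 29), (4, 16), (6, 13)}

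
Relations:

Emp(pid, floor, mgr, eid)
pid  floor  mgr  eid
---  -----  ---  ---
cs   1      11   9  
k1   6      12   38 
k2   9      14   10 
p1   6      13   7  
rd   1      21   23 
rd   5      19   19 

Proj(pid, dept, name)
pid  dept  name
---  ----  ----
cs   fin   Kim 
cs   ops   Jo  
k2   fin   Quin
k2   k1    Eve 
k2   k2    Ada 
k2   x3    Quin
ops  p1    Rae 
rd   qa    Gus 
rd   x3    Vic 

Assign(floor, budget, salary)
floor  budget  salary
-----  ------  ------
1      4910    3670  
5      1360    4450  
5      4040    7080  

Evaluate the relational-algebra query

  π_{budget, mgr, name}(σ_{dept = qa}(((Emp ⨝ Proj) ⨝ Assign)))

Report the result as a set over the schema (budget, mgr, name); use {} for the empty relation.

Joining Emp and Proj on pid yields {(cs, 1, 11, 9, fin, Kim), (cs, 1, 11, 9, ops, Jo), (k2, 9, 14, 10, fin, Quin), (k2, 9, 14, 10, k1, Eve), (k2, 9, 14, 10, k2, Ada), (k2, 9, 14, 10, x3, Quin), (rd, 1, 21, 23, qa, Gus), (rd, 1, 21, 23, x3, Vic), (rd, 5, 19, 19, qa, Gus), (rd, 5, 19, 19, x3, Vic)}.
Joining (Emp ⨝ Proj) and Assign on floor yields {(cs, 1, 11, 9, fin, Kim, 4910, 3670), (cs, 1, 11, 9, ops, Jo, 4910, 3670), (rd, 1, 21, 23, qa, Gus, 4910, 3670), (rd, 1, 21, 23, x3, Vic, 4910, 3670), (rd, 5, 19, 19, qa, Gus, 1360, 4450), (rd, 5, 19, 19, qa, Gus, 4040, 7080), (rd, 5, 19, 19, x3, Vic, 1360, 4450), (rd, 5, 19, 19, x3, Vic, 4040, 7080)}.
Selection dept = qa: {(rd, 1, 21, 23, qa, Gus, 4910, 3670), (rd, 5, 19, 19, qa, Gus, 1360, 4450), (rd, 5, 19, 19, qa, Gus, 4040, 7080)}
Projecting to budget, mgr, name: {(1360, 19, Gus), (4040, 19, Gus), (4910, 21, Gus)}

{(1360, 19, Gus), (4040, 19, Gus), (4910, 21, Gus)}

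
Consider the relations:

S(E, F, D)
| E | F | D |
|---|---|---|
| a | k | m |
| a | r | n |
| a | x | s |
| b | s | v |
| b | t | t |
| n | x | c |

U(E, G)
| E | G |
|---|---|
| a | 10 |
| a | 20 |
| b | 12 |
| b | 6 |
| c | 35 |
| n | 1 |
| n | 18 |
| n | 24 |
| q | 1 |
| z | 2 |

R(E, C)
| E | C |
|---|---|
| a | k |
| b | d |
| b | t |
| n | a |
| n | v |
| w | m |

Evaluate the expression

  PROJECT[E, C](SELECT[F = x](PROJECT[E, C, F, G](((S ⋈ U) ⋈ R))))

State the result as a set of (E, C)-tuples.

Natural join on E: {(a, k, m, 10), (a, k, m, 20), (a, r, n, 10), (a, r, n, 20), (a, x, s, 10), (a, x, s, 20), (b, s, v, 12), (b, s, v, 6), (b, t, t, 12), (b, t, t, 6), (n, x, c, 1), (n, x, c, 18), (n, x, c, 24)}
Natural join on E: {(a, k, m, 10, k), (a, k, m, 20, k), (a, r, n, 10, k), (a, r, n, 20, k), (a, x, s, 10, k), (a, x, s, 20, k), (b, s, v, 12, d), (b, s, v, 12, t), (b, s, v, 6, d), (b, s, v, 6, t), (b, t, t, 12, d), (b, t, t, 12, t), (b, t, t, 6, d), (b, t, t, 6, t), (n, x, c, 1, a), (n, x, c, 1, v), (n, x, c, 18, a), (n, x, c, 18, v), (n, x, c, 24, a), (n, x, c, 24, v)}
π[E, C, F, G]: project onto (E, C, F, G) → {(a, k, k, 10), (a, k, k, 20), (a, k, r, 10), (a, k, r, 20), (a, k, x, 10), (a, k, x, 20), (b, d, s, 12), (b, d, s, 6), (b, d, t, 12), (b, d, t, 6), (b, t, s, 12), (b, t, s, 6), (b, t, t, 12), (b, t, t, 6), (n, a, x, 1), (n, a, x, 18), (n, a, x, 24), (n, v, x, 1), (n, v, x, 18), (n, v, x, 24)}
Selection F = x: {(a, k, x, 10), (a, k, x, 20), (n, a, x, 1), (n, a, x, 18), (n, a, x, 24), (n, v, x, 1), (n, v, x, 18), (n, v, x, 24)}
π[E, C]: project onto (E, C) (5 duplicate(s) eliminated) → {(a, k), (n, a), (n, v)}

{(a, k), (n, a), (n, v)}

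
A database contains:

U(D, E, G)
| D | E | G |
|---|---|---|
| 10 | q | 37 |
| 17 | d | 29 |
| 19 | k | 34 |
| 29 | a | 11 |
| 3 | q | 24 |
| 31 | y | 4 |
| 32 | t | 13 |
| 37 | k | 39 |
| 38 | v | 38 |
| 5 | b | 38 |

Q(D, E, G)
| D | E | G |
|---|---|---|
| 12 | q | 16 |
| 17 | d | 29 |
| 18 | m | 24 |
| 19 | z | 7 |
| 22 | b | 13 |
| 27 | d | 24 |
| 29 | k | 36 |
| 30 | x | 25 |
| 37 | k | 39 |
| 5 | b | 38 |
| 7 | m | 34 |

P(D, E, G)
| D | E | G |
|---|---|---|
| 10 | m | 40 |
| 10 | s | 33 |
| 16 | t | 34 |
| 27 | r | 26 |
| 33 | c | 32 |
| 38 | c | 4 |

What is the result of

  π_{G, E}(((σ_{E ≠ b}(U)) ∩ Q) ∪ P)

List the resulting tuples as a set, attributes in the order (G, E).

σ[E ≠ b]: keep tuples satisfying E ≠ b → {(10, q, 37), (17, d, 29), (19, k, 34), (29, a, 11), (3, q, 24), (31, y, 4), (32, t, 13), (37, k, 39), (38, v, 38)}
Taking the intersection: {(17, d, 29), (37, k, 39)}
Taking the union: {(10, m, 40), (10, s, 33), (16, t, 34), (17, d, 29), (27, r, 26), (33, c, 32), (37, k, 39), (38, c, 4)}
Keep only column(s) G, E: {(26, r), (29, d), (32, c), (33, s), (34, t), (39, k), (4, c), (40, m)}

{(26, r), (29, d), (32, c), (33, s), (34, t), (39, k), (4, c), (40, m)}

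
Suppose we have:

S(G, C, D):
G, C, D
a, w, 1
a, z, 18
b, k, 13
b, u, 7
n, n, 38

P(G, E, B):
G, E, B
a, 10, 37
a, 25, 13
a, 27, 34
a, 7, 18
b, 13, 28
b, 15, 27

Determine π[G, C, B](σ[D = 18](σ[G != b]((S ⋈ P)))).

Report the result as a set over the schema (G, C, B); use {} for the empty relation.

{(a, z, 13), (a, z, 18), (a, z, 34), (a, z, 37)}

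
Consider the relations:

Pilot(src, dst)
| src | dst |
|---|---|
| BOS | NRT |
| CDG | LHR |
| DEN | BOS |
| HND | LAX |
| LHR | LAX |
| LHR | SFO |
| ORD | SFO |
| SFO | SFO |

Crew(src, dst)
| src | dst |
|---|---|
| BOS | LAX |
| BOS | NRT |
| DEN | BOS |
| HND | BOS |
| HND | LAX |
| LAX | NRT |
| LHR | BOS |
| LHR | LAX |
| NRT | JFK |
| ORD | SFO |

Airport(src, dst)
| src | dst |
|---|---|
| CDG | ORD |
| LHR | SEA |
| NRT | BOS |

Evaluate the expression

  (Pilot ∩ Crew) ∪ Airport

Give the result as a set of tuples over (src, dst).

Taking the intersection: {(BOS, NRT), (DEN, BOS), (HND, LAX), (LHR, LAX), (ORD, SFO)}
Taking the union: {(BOS, NRT), (CDG, ORD), (DEN, BOS), (HND, LAX), (LHR, LAX), (LHR, SEA), (NRT, BOS), (ORD, SFO)}

{(BOS, NRT), (CDG, ORD), (DEN, BOS), (HND, LAX), (LHR, LAX), (LHR, SEA), (NRT, BOS), (ORD, SFO)}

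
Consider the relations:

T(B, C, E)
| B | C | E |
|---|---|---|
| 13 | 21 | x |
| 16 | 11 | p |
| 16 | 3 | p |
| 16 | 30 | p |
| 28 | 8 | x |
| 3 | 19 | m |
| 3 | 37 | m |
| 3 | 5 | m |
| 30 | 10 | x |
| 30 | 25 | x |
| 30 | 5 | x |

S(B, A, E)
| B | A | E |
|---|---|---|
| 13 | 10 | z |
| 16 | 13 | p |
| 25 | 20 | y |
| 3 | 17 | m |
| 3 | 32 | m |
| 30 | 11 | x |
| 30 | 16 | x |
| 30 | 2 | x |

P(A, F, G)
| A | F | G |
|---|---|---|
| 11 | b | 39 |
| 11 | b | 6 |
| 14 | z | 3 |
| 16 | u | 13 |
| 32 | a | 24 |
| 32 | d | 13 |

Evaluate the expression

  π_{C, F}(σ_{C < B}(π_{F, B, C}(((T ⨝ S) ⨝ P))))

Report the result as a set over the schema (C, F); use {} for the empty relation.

{(10, b), (10, u), (25, b), (25, u), (5, b), (5, u)}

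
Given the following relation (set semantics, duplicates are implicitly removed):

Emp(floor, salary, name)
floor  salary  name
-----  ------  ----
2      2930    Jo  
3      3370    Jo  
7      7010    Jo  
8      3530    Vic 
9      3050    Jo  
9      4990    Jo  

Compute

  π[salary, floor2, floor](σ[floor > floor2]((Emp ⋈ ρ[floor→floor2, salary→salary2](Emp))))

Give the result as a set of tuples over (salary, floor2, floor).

ρ[floor→floor2, salary→salary2]: schema becomes (floor2, salary2, name); tuples unchanged.
Emp ⋈ ρ[floor→floor2, salary→salary2](Emp) (natural join on name): {(2, 2930, Jo, 2, 2930), (2, 2930, Jo, 3, 3370), (2, 2930, Jo, 7, 7010), (2, 2930, Jo, 9, 3050), (2, 2930, Jo, 9, 4990), (3, 3370, Jo, 2, 2930), (3, 3370, Jo, 3, 3370), (3, 3370, Jo, 7, 7010), (3, 3370, Jo, 9, 3050), (3, 3370, Jo, 9, 4990), (7, 7010, Jo, 2, 2930), (7, 7010, Jo, 3, 3370), (7, 7010, Jo, 7, 7010), (7, 7010, Jo, 9, 3050), (7, 7010, Jo, 9, 4990), (8, 3530, Vic, 8, 3530), (9, 3050, Jo, 2, 2930), (9, 3050, Jo, 3, 3370), (9, 3050, Jo, 7, 7010), (9, 3050, Jo, 9, 3050), (9, 3050, Jo, 9, 4990), (9, 4990, Jo, 2, 2930), (9, 4990, Jo, 3, 3370), (9, 4990, Jo, 7, 7010), (9, 4990, Jo, 9, 3050), (9, 4990, Jo, 9, 4990)}
Filtering on floor > floor2 leaves {(3, 3370, Jo, 2, 2930), (7, 7010, Jo, 2, 2930), (7, 7010, Jo, 3, 3370), (9, 3050, Jo, 2, 2930), (9, 3050, Jo, 3, 3370), (9, 3050, Jo, 7, 7010), (9, 4990, Jo, 2, 2930), (9, 4990, Jo, 3, 3370), (9, 4990, Jo, 7, 7010)}.
π[salary, floor2, floor]: project onto (salary, floor2, floor) → {(3050, 2, 9), (3050, 3, 9), (3050, 7, 9), (3370, 2, 3), (4990, 2, 9), (4990, 3, 9), (4990, 7, 9), (7010, 2, 7), (7010, 3, 7)}

{(3050, 2, 9), (3050, 3, 9), (3050, 7, 9), (3370, 2, 3), (4990, 2, 9), (4990, 3, 9), (4990, 7, 9), (7010, 2, 7), (7010, 3, 7)}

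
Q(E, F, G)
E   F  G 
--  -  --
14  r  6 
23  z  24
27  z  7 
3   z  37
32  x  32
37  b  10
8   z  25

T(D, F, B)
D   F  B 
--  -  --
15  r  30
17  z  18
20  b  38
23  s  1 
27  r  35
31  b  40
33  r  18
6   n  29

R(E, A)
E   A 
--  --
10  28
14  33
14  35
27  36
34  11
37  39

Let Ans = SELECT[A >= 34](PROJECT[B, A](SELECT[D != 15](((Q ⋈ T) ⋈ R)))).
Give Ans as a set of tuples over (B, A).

{(18, 35), (18, 36), (35, 35), (38, 39), (40, 39)}

Q ⋈ T (natural join on F): {(14, r, 6, 15, 30), (14, r, 6, 27, 35), (14, r, 6, 33, 18), (23, z, 24, 17, 18), (27, z, 7, 17, 18), (3, z, 37, 17, 18), (37, b, 10, 20, 38), (37, b, 10, 31, 40), (8, z, 25, 17, 18)}
(Q ⋈ T) ⋈ R (natural join on E): {(14, r, 6, 15, 30, 33), (14, r, 6, 15, 30, 35), (14, r, 6, 27, 35, 33), (14, r, 6, 27, 35, 35), (14, r, 6, 33, 18, 33), (14, r, 6, 33, 18, 35), (27, z, 7, 17, 18, 36), (37, b, 10, 20, 38, 39), (37, b, 10, 31, 40, 39)}
σ[D != 15]: keep tuples satisfying D != 15 → {(14, r, 6, 27, 35, 33), (14, r, 6, 27, 35, 35), (14, r, 6, 33, 18, 33), (14, r, 6, 33, 18, 35), (27, z, 7, 17, 18, 36), (37, b, 10, 20, 38, 39), (37, b, 10, 31, 40, 39)}
Projecting to B, A: {(18, 33), (18, 35), (18, 36), (35, 33), (35, 35), (38, 39), (40, 39)}
σ[A >= 34]: keep tuples satisfying A >= 34 → {(18, 35), (18, 36), (35, 35), (38, 39), (40, 39)}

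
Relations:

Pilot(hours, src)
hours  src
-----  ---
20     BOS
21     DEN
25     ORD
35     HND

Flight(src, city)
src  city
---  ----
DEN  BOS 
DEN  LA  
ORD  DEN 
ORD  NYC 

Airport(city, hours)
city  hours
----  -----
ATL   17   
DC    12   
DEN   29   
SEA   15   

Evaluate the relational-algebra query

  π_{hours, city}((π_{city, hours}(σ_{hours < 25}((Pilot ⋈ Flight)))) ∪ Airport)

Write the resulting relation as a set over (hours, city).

{(12, DC), (15, SEA), (17, ATL), (21, BOS), (21, LA), (29, DEN)}

Joining Pilot and Flight on src yields {(21, DEN, BOS), (21, DEN, LA), (25, ORD, DEN), (25, ORD, NYC)}.
Selection hours < 25: {(21, DEN, BOS), (21, DEN, LA)}
Projecting to city, hours: {(BOS, 21), (LA, 21)}
Union: {(BOS, 21), (LA, 21)} with {(ATL, 17), (DC, 12), (DEN, 29), (SEA, 15)} → {(ATL, 17), (BOS, 21), (DC, 12), (DEN, 29), (LA, 21), (SEA, 15)}
Projecting to hours, city: {(12, DC), (15, SEA), (17, ATL), (21, BOS), (21, LA), (29, DEN)}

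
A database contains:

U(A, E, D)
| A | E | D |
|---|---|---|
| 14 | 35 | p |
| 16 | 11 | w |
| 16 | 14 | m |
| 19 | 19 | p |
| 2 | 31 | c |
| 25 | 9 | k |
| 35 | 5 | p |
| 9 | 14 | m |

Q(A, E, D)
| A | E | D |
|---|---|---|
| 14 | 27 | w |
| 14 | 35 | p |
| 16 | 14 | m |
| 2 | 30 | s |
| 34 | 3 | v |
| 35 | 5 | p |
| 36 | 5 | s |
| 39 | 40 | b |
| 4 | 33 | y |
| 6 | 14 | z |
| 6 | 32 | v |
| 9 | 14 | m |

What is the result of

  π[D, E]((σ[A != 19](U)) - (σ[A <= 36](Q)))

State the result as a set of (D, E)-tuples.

Filtering on A != 19 leaves {(14, 35, p), (16, 11, w), (16, 14, m), (2, 31, c), (25, 9, k), (35, 5, p), (9, 14, m)}.
Filtering on A <= 36 leaves {(14, 27, w), (14, 35, p), (16, 14, m), (2, 30, s), (34, 3, v), (35, 5, p), (36, 5, s), (4, 33, y), (6, 14, z), (6, 32, v), (9, 14, m)}.
Taking the difference: {(16, 11, w), (2, 31, c), (25, 9, k)}
Projecting to D, E: {(c, 31), (k, 9), (w, 11)}

{(c, 31), (k, 9), (w, 11)}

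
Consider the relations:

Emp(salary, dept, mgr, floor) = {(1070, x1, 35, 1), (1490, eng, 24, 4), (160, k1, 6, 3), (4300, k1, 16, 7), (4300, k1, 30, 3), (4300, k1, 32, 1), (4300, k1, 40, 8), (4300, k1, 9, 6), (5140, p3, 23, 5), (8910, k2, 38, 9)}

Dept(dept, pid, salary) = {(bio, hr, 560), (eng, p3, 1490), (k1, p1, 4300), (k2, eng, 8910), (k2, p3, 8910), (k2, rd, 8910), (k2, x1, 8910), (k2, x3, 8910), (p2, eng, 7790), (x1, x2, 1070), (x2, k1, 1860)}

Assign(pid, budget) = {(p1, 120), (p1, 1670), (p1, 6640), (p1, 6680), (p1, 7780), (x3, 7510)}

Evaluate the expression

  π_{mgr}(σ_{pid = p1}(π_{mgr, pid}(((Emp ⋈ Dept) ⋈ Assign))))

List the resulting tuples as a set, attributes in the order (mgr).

{16, 30, 32, 40, 9}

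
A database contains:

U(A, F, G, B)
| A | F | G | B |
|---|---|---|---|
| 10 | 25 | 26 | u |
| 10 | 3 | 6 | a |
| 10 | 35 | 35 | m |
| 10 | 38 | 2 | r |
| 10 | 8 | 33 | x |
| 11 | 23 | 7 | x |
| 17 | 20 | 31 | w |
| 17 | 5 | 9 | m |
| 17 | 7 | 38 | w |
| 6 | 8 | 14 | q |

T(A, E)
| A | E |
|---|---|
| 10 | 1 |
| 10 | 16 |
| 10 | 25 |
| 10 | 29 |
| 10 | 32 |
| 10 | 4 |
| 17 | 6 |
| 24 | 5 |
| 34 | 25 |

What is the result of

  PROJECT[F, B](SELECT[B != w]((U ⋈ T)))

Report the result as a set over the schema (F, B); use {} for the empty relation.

{(25, u), (3, a), (35, m), (38, r), (5, m), (8, x)}

Joining U and T on A yields {(10, 25, 26, u, 1), (10, 25, 26, u, 16), (10, 25, 26, u, 25), (10, 25, 26, u, 29), (10, 25, 26, u, 32), (10, 25, 26, u, 4), (10, 3, 6, a, 1), (10, 3, 6, a, 16), (10, 3, 6, a, 25), (10, 3, 6, a, 29), (10, 3, 6, a, 32), (10, 3, 6, a, 4), (10, 35, 35, m, 1), (10, 35, 35, m, 16), (10, 35, 35, m, 25), (10, 35, 35, m, 29), (10, 35, 35, m, 32), (10, 35, 35, m, 4), (10, 38, 2, r, 1), (10, 38, 2, r, 16), (10, 38, 2, r, 25), (10, 38, 2, r, 29), (10, 38, 2, r, 32), (10, 38, 2, r, 4), (10, 8, 33, x, 1), (10, 8, 33, x, 16), (10, 8, 33, x, 25), (10, 8, 33, x, 29), (10, 8, 33, x, 32), (10, 8, 33, x, 4), (17, 20, 31, w, 6), (17, 5, 9, m, 6), (17, 7, 38, w, 6)}.
σ[B != w]: keep tuples satisfying B != w → {(10, 25, 26, u, 1), (10, 25, 26, u, 16), (10, 25, 26, u, 25), (10, 25, 26, u, 29), (10, 25, 26, u, 32), (10, 25, 26, u, 4), (10, 3, 6, a, 1), (10, 3, 6, a, 16), (10, 3, 6, a, 25), (10, 3, 6, a, 29), (10, 3, 6, a, 32), (10, 3, 6, a, 4), (10, 35, 35, m, 1), (10, 35, 35, m, 16), (10, 35, 35, m, 25), (10, 35, 35, m, 29), (10, 35, 35, m, 32), (10, 35, 35, m, 4), (10, 38, 2, r, 1), (10, 38, 2, r, 16), (10, 38, 2, r, 25), (10, 38, 2, r, 29), (10, 38, 2, r, 32), (10, 38, 2, r, 4), (10, 8, 33, x, 1), (10, 8, 33, x, 16), (10, 8, 33, x, 25), (10, 8, 33, x, 29), (10, 8, 33, x, 32), (10, 8, 33, x, 4), (17, 5, 9, m, 6)}
Projecting to F, B (25 duplicate(s) eliminated): {(25, u), (3, a), (35, m), (38, r), (5, m), (8, x)}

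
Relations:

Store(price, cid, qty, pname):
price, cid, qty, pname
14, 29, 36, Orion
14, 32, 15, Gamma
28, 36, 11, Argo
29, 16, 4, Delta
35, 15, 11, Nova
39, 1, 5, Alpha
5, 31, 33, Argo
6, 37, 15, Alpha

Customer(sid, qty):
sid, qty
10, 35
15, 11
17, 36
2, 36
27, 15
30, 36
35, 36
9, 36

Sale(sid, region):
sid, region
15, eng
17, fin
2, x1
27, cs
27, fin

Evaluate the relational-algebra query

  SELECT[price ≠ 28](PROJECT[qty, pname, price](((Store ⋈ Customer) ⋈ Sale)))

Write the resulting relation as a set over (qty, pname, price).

Natural join on qty: {(14, 29, 36, Orion, 17), (14, 29, 36, Orion, 2), (14, 29, 36, Orion, 30), (14, 29, 36, Orion, 35), (14, 29, 36, Orion, 9), (14, 32, 15, Gamma, 27), (28, 36, 11, Argo, 15), (35, 15, 11, Nova, 15), (6, 37, 15, Alpha, 27)}
Natural join on sid: {(14, 29, 36, Orion, 17, fin), (14, 29, 36, Orion, 2, x1), (14, 32, 15, Gamma, 27, cs), (14, 32, 15, Gamma, 27, fin), (28, 36, 11, Argo, 15, eng), (35, 15, 11, Nova, 15, eng), (6, 37, 15, Alpha, 27, cs), (6, 37, 15, Alpha, 27, fin)}
π_{qty, pname, price} gives {(11, Argo, 28), (11, Nova, 35), (15, Alpha, 6), (15, Gamma, 14), (36, Orion, 14)} (3 duplicate(s) eliminated).
σ[price ≠ 28]: keep tuples satisfying price ≠ 28 → {(11, Nova, 35), (15, Alpha, 6), (15, Gamma, 14), (36, Orion, 14)}

{(11, Nova, 35), (15, Alpha, 6), (15, Gamma, 14), (36, Orion, 14)}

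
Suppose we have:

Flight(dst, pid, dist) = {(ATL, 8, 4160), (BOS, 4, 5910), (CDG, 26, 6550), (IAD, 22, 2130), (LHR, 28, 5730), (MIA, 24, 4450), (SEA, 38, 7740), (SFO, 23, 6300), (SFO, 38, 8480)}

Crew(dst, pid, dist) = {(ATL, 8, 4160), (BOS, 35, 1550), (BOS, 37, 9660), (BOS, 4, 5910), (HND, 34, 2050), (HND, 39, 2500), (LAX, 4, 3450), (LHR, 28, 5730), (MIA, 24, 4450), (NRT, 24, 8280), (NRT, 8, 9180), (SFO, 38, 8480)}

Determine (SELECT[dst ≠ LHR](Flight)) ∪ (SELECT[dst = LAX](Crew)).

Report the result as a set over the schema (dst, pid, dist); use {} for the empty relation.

{(ATL, 8, 4160), (BOS, 4, 5910), (CDG, 26, 6550), (IAD, 22, 2130), (LAX, 4, 3450), (MIA, 24, 4450), (SEA, 38, 7740), (SFO, 23, 6300), (SFO, 38, 8480)}

Filtering on dst ≠ LHR leaves {(ATL, 8, 4160), (BOS, 4, 5910), (CDG, 26, 6550), (IAD, 22, 2130), (MIA, 24, 4450), (SEA, 38, 7740), (SFO, 23, 6300), (SFO, 38, 8480)}.
Filtering on dst = LAX leaves {(LAX, 4, 3450)}.
Union: {(ATL, 8, 4160), (BOS, 4, 5910), (CDG, 26, 6550), (IAD, 22, 2130), (MIA, 24, 4450), (SEA, 38, 7740), (SFO, 23, 6300), (SFO, 38, 8480)} with {(LAX, 4, 3450)} → {(ATL, 8, 4160), (BOS, 4, 5910), (CDG, 26, 6550), (IAD, 22, 2130), (LAX, 4, 3450), (MIA, 24, 4450), (SEA, 38, 7740), (SFO, 23, 6300), (SFO, 38, 8480)}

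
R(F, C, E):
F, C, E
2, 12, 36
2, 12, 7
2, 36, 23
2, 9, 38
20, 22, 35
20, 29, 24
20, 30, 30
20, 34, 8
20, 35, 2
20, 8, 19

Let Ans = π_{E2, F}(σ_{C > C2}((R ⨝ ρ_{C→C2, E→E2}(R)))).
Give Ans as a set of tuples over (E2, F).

{(19, 20), (24, 20), (30, 20), (35, 20), (36, 2), (38, 2), (7, 2), (8, 20)}

ρ[C→C2, E→E2]: schema becomes (F, C2, E2); tuples unchanged.
R ⋈ ρ_{C→C2, E→E2}(R) (natural join on F): {(2, 12, 36, 12, 36), (2, 12, 36, 12, 7), (2, 12, 36, 36, 23), (2, 12, 36, 9, 38), (2, 12, 7, 12, 36), (2, 12, 7, 12, 7), (2, 12, 7, 36, 23), (2, 12, 7, 9, 38), (2, 36, 23, 12, 36), (2, 36, 23, 12, 7), (2, 36, 23, 36, 23), (2, 36, 23, 9, 38), (2, 9, 38, 12, 36), (2, 9, 38, 12, 7), (2, 9, 38, 36, 23), (2, 9, 38, 9, 38), (20, 22, 35, 22, 35), (20, 22, 35, 29, 24), (20, 22, 35, 30, 30), (20, 22, 35, 34, 8), (20, 22, 35, 35, 2), (20, 22, 35, 8, 19), (20, 29, 24, 22, 35), (20, 29, 24, 29, 24), (20, 29, 24, 30, 30), (20, 29, 24, 34, 8), (20, 29, 24, 35, 2), (20, 29, 24, 8, 19), (20, 30, 30, 22, 35), (20, 30, 30, 29, 24), (20, 30, 30, 30, 30), (20, 30, 30, 34, 8), (20, 30, 30, 35, 2), (20, 30, 30, 8, 19), (20, 34, 8, 22, 35), (20, 34, 8, 29, 24), (20, 34, 8, 30, 30), (20, 34, 8, 34, 8), (20, 34, 8, 35, 2), (20, 34, 8, 8, 19), (20, 35, 2, 22, 35), (20, 35, 2, 29, 24), (20, 35, 2, 30, 30), (20, 35, 2, 34, 8), (20, 35, 2, 35, 2), (20, 35, 2, 8, 19), (20, 8, 19, 22, 35), (20, 8, 19, 29, 24), (20, 8, 19, 30, 30), (20, 8, 19, 34, 8), (20, 8, 19, 35, 2), (20, 8, 19, 8, 19)}
Selection C > C2: {(2, 12, 36, 9, 38), (2, 12, 7, 9, 38), (2, 36, 23, 12, 36), (2, 36, 23, 12, 7), (2, 36, 23, 9, 38), (20, 22, 35, 8, 19), (20, 29, 24, 22, 35), (20, 29, 24, 8, 19), (20, 30, 30, 22, 35), (20, 30, 30, 29, 24), (20, 30, 30, 8, 19), (20, 34, 8, 22, 35), (20, 34, 8, 29, 24), (20, 34, 8, 30, 30), (20, 34, 8, 8, 19), (20, 35, 2, 22, 35), (20, 35, 2, 29, 24), (20, 35, 2, 30, 30), (20, 35, 2, 34, 8), (20, 35, 2, 8, 19)}
π_{E2, F} gives {(19, 20), (24, 20), (30, 20), (35, 20), (36, 2), (38, 2), (7, 2), (8, 20)} (12 duplicate(s) eliminated).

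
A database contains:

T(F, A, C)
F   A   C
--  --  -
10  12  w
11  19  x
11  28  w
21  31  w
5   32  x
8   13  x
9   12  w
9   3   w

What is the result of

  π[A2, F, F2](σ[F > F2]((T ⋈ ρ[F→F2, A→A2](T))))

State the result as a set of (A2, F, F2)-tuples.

{(12, 10, 9), (12, 11, 10), (12, 11, 9), (12, 21, 10), (12, 21, 9), (13, 11, 8), (28, 21, 11), (3, 10, 9), (3, 11, 9), (3, 21, 9), (32, 11, 5), (32, 8, 5)}

ρ[F→F2, A→A2]: schema becomes (F2, A2, C); tuples unchanged.
Joining T and ρ[F→F2, A→A2](T) on C yields {(10, 12, w, 10, 12), (10, 12, w, 11, 28), (10, 12, w, 21, 31), (10, 12, w, 9, 12), (10, 12, w, 9, 3), (11, 19, x, 11, 19), (11, 19, x, 5, 32), (11, 19, x, 8, 13), (11, 28, w, 10, 12), (11, 28, w, 11, 28), (11, 28, w, 21, 31), (11, 28, w, 9, 12), (11, 28, w, 9, 3), (21, 31, w, 10, 12), (21, 31, w, 11, 28), (21, 31, w, 21, 31), (21, 31, w, 9, 12), (21, 31, w, 9, 3), (5, 32, x, 11, 19), (5, 32, x, 5, 32), (5, 32, x, 8, 13), (8, 13, x, 11, 19), (8, 13, x, 5, 32), (8, 13, x, 8, 13), (9, 12, w, 10, 12), (9, 12, w, 11, 28), (9, 12, w, 21, 31), (9, 12, w, 9, 12), (9, 12, w, 9, 3), (9, 3, w, 10, 12), (9, 3, w, 11, 28), (9, 3, w, 21, 31), (9, 3, w, 9, 12), (9, 3, w, 9, 3)}.
Filtering on F > F2 leaves {(10, 12, w, 9, 12), (10, 12, w, 9, 3), (11, 19, x, 5, 32), (11, 19, x, 8, 13), (11, 28, w, 10, 12), (11, 28, w, 9, 12), (11, 28, w, 9, 3), (21, 31, w, 10, 12), (21, 31, w, 11, 28), (21, 31, w, 9, 12), (21, 31, w, 9, 3), (8, 13, x, 5, 32)}.
Projecting to A2, F, F2: {(12, 10, 9), (12, 11, 10), (12, 11, 9), (12, 21, 10), (12, 21, 9), (13, 11, 8), (28, 21, 11), (3, 10, 9), (3, 11, 9), (3, 21, 9), (32, 11, 5), (32, 8, 5)}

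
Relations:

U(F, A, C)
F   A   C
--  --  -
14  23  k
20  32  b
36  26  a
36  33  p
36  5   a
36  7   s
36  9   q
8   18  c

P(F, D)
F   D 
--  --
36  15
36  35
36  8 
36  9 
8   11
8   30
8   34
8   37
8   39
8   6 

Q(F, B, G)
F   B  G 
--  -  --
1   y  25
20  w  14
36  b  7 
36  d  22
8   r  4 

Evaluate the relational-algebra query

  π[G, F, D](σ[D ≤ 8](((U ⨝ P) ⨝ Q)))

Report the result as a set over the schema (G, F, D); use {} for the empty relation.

{(22, 36, 8), (4, 8, 6), (7, 36, 8)}

Joining U and P on F yields {(36, 26, a, 15), (36, 26, a, 35), (36, 26, a, 8), (36, 26, a, 9), (36, 33, p, 15), (36, 33, p, 35), (36, 33, p, 8), (36, 33, p, 9), (36, 5, a, 15), (36, 5, a, 35), (36, 5, a, 8), (36, 5, a, 9), (36, 7, s, 15), (36, 7, s, 35), (36, 7, s, 8), (36, 7, s, 9), (36, 9, q, 15), (36, 9, q, 35), (36, 9, q, 8), (36, 9, q, 9), (8, 18, c, 11), (8, 18, c, 30), (8, 18, c, 34), (8, 18, c, 37), (8, 18, c, 39), (8, 18, c, 6)}.
Joining (U ⨝ P) and Q on F yields {(36, 26, a, 15, b, 7), (36, 26, a, 15, d, 22), (36, 26, a, 35, b, 7), (36, 26, a, 35, d, 22), (36, 26, a, 8, b, 7), (36, 26, a, 8, d, 22), (36, 26, a, 9, b, 7), (36, 26, a, 9, d, 22), (36, 33, p, 15, b, 7), (36, 33, p, 15, d, 22), (36, 33, p, 35, b, 7), (36, 33, p, 35, d, 22), (36, 33, p, 8, b, 7), (36, 33, p, 8, d, 22), (36, 33, p, 9, b, 7), (36, 33, p, 9, d, 22), (36, 5, a, 15, b, 7), (36, 5, a, 15, d, 22), (36, 5, a, 35, b, 7), (36, 5, a, 35, d, 22), (36, 5, a, 8, b, 7), (36, 5, a, 8, d, 22), (36, 5, a, 9, b, 7), (36, 5, a, 9, d, 22), (36, 7, s, 15, b, 7), (36, 7, s, 15, d, 22), (36, 7, s, 35, b, 7), (36, 7, s, 35, d, 22), (36, 7, s, 8, b, 7), (36, 7, s, 8, d, 22), (36, 7, s, 9, b, 7), (36, 7, s, 9, d, 22), (36, 9, q, 15, b, 7), (36, 9, q, 15, d, 22), (36, 9, q, 35, b, 7), (36, 9, q, 35, d, 22), (36, 9, q, 8, b, 7), (36, 9, q, 8, d, 22), (36, 9, q, 9, b, 7), (36, 9, q, 9, d, 22), (8, 18, c, 11, r, 4), (8, 18, c, 30, r, 4), (8, 18, c, 34, r, 4), (8, 18, c, 37, r, 4), (8, 18, c, 39, r, 4), (8, 18, c, 6, r, 4)}.
Selection D ≤ 8: {(36, 26, a, 8, b, 7), (36, 26, a, 8, d, 22), (36, 33, p, 8, b, 7), (36, 33, p, 8, d, 22), (36, 5, a, 8, b, 7), (36, 5, a, 8, d, 22), (36, 7, s, 8, b, 7), (36, 7, s, 8, d, 22), (36, 9, q, 8, b, 7), (36, 9, q, 8, d, 22), (8, 18, c, 6, r, 4)}
π[G, F, D]: project onto (G, F, D) (8 duplicate(s) eliminated) → {(22, 36, 8), (4, 8, 6), (7, 36, 8)}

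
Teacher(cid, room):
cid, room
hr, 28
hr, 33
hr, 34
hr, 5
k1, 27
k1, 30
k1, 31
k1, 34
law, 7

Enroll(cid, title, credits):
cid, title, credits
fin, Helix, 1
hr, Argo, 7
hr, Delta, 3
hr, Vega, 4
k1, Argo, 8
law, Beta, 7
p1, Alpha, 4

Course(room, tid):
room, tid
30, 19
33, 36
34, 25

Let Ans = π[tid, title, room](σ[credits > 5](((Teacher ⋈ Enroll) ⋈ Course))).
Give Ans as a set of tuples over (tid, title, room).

Joining Teacher and Enroll on cid yields {(hr, 28, Argo, 7), (hr, 28, Delta, 3), (hr, 28, Vega, 4), (hr, 33, Argo, 7), (hr, 33, Delta, 3), (hr, 33, Vega, 4), (hr, 34, Argo, 7), (hr, 34, Delta, 3), (hr, 34, Vega, 4), (hr, 5, Argo, 7), (hr, 5, Delta, 3), (hr, 5, Vega, 4), (k1, 27, Argo, 8), (k1, 30, Argo, 8), (k1, 31, Argo, 8), (k1, 34, Argo, 8), (law, 7, Beta, 7)}.
Joining (Teacher ⋈ Enroll) and Course on room yields {(hr, 33, Argo, 7, 36), (hr, 33, Delta, 3, 36), (hr, 33, Vega, 4, 36), (hr, 34, Argo, 7, 25), (hr, 34, Delta, 3, 25), (hr, 34, Vega, 4, 25), (k1, 30, Argo, 8, 19), (k1, 34, Argo, 8, 25)}.
σ[credits > 5]: keep tuples satisfying credits > 5 → {(hr, 33, Argo, 7, 36), (hr, 34, Argo, 7, 25), (k1, 30, Argo, 8, 19), (k1, 34, Argo, 8, 25)}
Projecting to tid, title, room (1 duplicate(s) eliminated): {(19, Argo, 30), (25, Argo, 34), (36, Argo, 33)}

{(19, Argo, 30), (25, Argo, 34), (36, Argo, 33)}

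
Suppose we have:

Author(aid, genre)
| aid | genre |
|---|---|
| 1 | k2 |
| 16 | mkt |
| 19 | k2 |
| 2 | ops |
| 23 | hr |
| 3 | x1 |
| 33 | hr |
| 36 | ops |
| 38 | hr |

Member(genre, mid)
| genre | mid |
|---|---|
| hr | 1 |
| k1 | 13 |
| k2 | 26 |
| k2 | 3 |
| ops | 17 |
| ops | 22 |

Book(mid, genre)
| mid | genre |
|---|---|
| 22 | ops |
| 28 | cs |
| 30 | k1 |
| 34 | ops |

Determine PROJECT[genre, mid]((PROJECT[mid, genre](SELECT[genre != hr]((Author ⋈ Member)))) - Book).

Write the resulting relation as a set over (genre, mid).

Author ⋈ Member (natural join on genre): {(1, k2, 26), (1, k2, 3), (19, k2, 26), (19, k2, 3), (2, ops, 17), (2, ops, 22), (23, hr, 1), (33, hr, 1), (36, ops, 17), (36, ops, 22), (38, hr, 1)}
σ[genre != hr]: keep tuples satisfying genre != hr → {(1, k2, 26), (1, k2, 3), (19, k2, 26), (19, k2, 3), (2, ops, 17), (2, ops, 22), (36, ops, 17), (36, ops, 22)}
Keep only column(s) mid, genre (4 duplicate(s) eliminated): {(17, ops), (22, ops), (26, k2), (3, k2)}
Set difference of the two operands is {(17, ops), (26, k2), (3, k2)}.
Keep only column(s) genre, mid: {(k2, 26), (k2, 3), (ops, 17)}

{(k2, 26), (k2, 3), (ops, 17)}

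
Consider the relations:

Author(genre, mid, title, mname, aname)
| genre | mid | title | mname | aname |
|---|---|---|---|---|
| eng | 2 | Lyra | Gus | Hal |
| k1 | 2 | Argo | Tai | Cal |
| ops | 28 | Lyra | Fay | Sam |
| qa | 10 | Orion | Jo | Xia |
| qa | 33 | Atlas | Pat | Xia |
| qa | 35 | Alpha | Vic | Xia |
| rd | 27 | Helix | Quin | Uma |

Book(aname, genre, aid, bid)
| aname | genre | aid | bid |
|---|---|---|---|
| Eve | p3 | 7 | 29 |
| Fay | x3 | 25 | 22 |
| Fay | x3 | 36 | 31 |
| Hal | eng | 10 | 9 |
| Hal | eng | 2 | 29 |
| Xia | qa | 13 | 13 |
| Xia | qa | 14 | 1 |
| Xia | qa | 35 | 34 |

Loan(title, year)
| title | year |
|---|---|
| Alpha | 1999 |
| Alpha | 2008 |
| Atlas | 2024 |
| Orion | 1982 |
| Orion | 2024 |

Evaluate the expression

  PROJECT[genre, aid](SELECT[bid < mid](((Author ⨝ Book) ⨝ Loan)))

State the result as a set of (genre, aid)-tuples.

Joining Author and Book on genre, aname yields {(eng, 2, Lyra, Gus, Hal, 10, 9), (eng, 2, Lyra, Gus, Hal, 2, 29), (qa, 10, Orion, Jo, Xia, 13, 13), (qa, 10, Orion, Jo, Xia, 14, 1), (qa, 10, Orion, Jo, Xia, 35, 34), (qa, 33, Atlas, Pat, Xia, 13, 13), (qa, 33, Atlas, Pat, Xia, 14, 1), (qa, 33, Atlas, Pat, Xia, 35, 34), (qa, 35, Alpha, Vic, Xia, 13, 13), (qa, 35, Alpha, Vic, Xia, 14, 1), (qa, 35, Alpha, Vic, Xia, 35, 34)}.
Joining (Author ⨝ Book) and Loan on title yields {(qa, 10, Orion, Jo, Xia, 13, 13, 1982), (qa, 10, Orion, Jo, Xia, 13, 13, 2024), (qa, 10, Orion, Jo, Xia, 14, 1, 1982), (qa, 10, Orion, Jo, Xia, 14, 1, 2024), (qa, 10, Orion, Jo, Xia, 35, 34, 1982), (qa, 10, Orion, Jo, Xia, 35, 34, 2024), (qa, 33, Atlas, Pat, Xia, 13, 13, 2024), (qa, 33, Atlas, Pat, Xia, 14, 1, 2024), (qa, 33, Atlas, Pat, Xia, 35, 34, 2024), (qa, 35, Alpha, Vic, Xia, 13, 13, 1999), (qa, 35, Alpha, Vic, Xia, 13, 13, 2008), (qa, 35, Alpha, Vic, Xia, 14, 1, 1999), (qa, 35, Alpha, Vic, Xia, 14, 1, 2008), (qa, 35, Alpha, Vic, Xia, 35, 34, 1999), (qa, 35, Alpha, Vic, Xia, 35, 34, 2008)}.
Apply σ_{bid < mid}; surviving tuples: {(qa, 10, Orion, Jo, Xia, 14, 1, 1982), (qa, 10, Orion, Jo, Xia, 14, 1, 2024), (qa, 33, Atlas, Pat, Xia, 13, 13, 2024), (qa, 33, Atlas, Pat, Xia, 14, 1, 2024), (qa, 35, Alpha, Vic, Xia, 13, 13, 1999), (qa, 35, Alpha, Vic, Xia, 13, 13, 2008), (qa, 35, Alpha, Vic, Xia, 14, 1, 1999), (qa, 35, Alpha, Vic, Xia, 14, 1, 2008), (qa, 35, Alpha, Vic, Xia, 35, 34, 1999), (qa, 35, Alpha, Vic, Xia, 35, 34, 2008)}
Keep only column(s) genre, aid (7 duplicate(s) eliminated): {(qa, 13), (qa, 14), (qa, 35)}

{(qa, 13), (qa, 14), (qa, 35)}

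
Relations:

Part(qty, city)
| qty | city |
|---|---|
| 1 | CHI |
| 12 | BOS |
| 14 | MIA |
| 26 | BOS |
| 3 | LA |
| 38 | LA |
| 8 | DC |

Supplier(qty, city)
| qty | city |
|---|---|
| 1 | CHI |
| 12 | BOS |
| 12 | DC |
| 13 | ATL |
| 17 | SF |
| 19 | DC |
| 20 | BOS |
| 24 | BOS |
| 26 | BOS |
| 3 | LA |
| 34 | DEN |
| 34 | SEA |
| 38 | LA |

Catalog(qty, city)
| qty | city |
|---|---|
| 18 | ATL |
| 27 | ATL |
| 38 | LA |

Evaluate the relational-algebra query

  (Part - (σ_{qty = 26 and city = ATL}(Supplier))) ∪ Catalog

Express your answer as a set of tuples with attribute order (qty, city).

σ[qty = 26 and city = ATL]: keep tuples satisfying qty = 26 and city = ATL → {}
Taking the difference: {(1, CHI), (12, BOS), (14, MIA), (26, BOS), (3, LA), (38, LA), (8, DC)}
Taking the union: {(1, CHI), (12, BOS), (14, MIA), (18, ATL), (26, BOS), (27, ATL), (3, LA), (38, LA), (8, DC)}

{(1, CHI), (12, BOS), (14, MIA), (18, ATL), (26, BOS), (27, ATL), (3, LA), (38, LA), (8, DC)}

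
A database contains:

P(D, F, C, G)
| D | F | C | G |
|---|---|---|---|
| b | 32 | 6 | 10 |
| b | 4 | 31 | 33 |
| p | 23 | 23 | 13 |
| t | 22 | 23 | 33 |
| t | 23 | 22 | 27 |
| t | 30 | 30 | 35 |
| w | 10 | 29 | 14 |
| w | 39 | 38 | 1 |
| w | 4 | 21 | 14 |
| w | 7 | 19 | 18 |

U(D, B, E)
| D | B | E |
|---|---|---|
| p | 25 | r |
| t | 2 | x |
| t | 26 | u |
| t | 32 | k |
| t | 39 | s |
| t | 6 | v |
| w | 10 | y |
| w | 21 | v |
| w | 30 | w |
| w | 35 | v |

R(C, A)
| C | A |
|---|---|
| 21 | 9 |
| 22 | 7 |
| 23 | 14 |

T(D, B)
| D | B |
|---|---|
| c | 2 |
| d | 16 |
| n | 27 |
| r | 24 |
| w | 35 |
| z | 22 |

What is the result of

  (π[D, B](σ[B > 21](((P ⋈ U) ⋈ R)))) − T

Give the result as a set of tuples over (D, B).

Natural join on D: {(p, 23, 23, 13, 25, r), (t, 22, 23, 33, 2, x), (t, 22, 23, 33, 26, u), (t, 22, 23, 33, 32, k), (t, 22, 23, 33, 39, s), (t, 22, 23, 33, 6, v), (t, 23, 22, 27, 2, x), (t, 23, 22, 27, 26, u), (t, 23, 22, 27, 32, k), (t, 23, 22, 27, 39, s), (t, 23, 22, 27, 6, v), (t, 30, 30, 35, 2, x), (t, 30, 30, 35, 26, u), (t, 30, 30, 35, 32, k), (t, 30, 30, 35, 39, s), (t, 30, 30, 35, 6, v), (w, 10, 29, 14, 10, y), (w, 10, 29, 14, 21, v), (w, 10, 29, 14, 30, w), (w, 10, 29, 14, 35, v), (w, 39, 38, 1, 10, y), (w, 39, 38, 1, 21, v), (w, 39, 38, 1, 30, w), (w, 39, 38, 1, 35, v), (w, 4, 21, 14, 10, y), (w, 4, 21, 14, 21, v), (w, 4, 21, 14, 30, w), (w, 4, 21, 14, 35, v), (w, 7, 19, 18, 10, y), (w, 7, 19, 18, 21, v), (w, 7, 19, 18, 30, w), (w, 7, 19, 18, 35, v)}
Natural join on C: {(p, 23, 23, 13, 25, r, 14), (t, 22, 23, 33, 2, x, 14), (t, 22, 23, 33, 26, u, 14), (t, 22, 23, 33, 32, k, 14), (t, 22, 23, 33, 39, s, 14), (t, 22, 23, 33, 6, v, 14), (t, 23, 22, 27, 2, x, 7), (t, 23, 22, 27, 26, u, 7), (t, 23, 22, 27, 32, k, 7), (t, 23, 22, 27, 39, s, 7), (t, 23, 22, 27, 6, v, 7), (w, 4, 21, 14, 10, y, 9), (w, 4, 21, 14, 21, v, 9), (w, 4, 21, 14, 30, w, 9), (w, 4, 21, 14, 35, v, 9)}
Selection B > 21: {(p, 23, 23, 13, 25, r, 14), (t, 22, 23, 33, 26, u, 14), (t, 22, 23, 33, 32, k, 14), (t, 22, 23, 33, 39, s, 14), (t, 23, 22, 27, 26, u, 7), (t, 23, 22, 27, 32, k, 7), (t, 23, 22, 27, 39, s, 7), (w, 4, 21, 14, 30, w, 9), (w, 4, 21, 14, 35, v, 9)}
Projecting to D, B (3 duplicate(s) eliminated): {(p, 25), (t, 26), (t, 32), (t, 39), (w, 30), (w, 35)}
Set difference of the two operands is {(p, 25), (t, 26), (t, 32), (t, 39), (w, 30)}.

{(p, 25), (t, 26), (t, 32), (t, 39), (w, 30)}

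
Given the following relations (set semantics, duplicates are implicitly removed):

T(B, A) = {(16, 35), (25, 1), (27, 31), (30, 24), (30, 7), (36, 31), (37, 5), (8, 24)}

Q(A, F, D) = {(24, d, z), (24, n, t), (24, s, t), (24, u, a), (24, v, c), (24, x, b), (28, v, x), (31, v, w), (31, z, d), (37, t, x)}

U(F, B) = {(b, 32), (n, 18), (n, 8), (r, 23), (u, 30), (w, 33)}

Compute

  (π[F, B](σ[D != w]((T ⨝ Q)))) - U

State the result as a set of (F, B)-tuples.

T ⋈ Q (natural join on A): {(27, 31, v, w), (27, 31, z, d), (30, 24, d, z), (30, 24, n, t), (30, 24, s, t), (30, 24, u, a), (30, 24, v, c), (30, 24, x, b), (36, 31, v, w), (36, 31, z, d), (8, 24, d, z), (8, 24, n, t), (8, 24, s, t), (8, 24, u, a), (8, 24, v, c), (8, 24, x, b)}
Filtering on D != w leaves {(27, 31, z, d), (30, 24, d, z), (30, 24, n, t), (30, 24, s, t), (30, 24, u, a), (30, 24, v, c), (30, 24, x, b), (36, 31, z, d), (8, 24, d, z), (8, 24, n, t), (8, 24, s, t), (8, 24, u, a), (8, 24, v, c), (8, 24, x, b)}.
π_{F, B} gives {(d, 30), (d, 8), (n, 30), (n, 8), (s, 30), (s, 8), (u, 30), (u, 8), (v, 30), (v, 8), (x, 30), (x, 8), (z, 27), (z, 36)}.
Set difference of the two operands is {(d, 30), (d, 8), (n, 30), (s, 30), (s, 8), (u, 8), (v, 30), (v, 8), (x, 30), (x, 8), (z, 27), (z, 36)}.

{(d, 30), (d, 8), (n, 30), (s, 30), (s, 8), (u, 8), (v, 30), (v, 8), (x, 30), (x, 8), (z, 27), (z, 36)}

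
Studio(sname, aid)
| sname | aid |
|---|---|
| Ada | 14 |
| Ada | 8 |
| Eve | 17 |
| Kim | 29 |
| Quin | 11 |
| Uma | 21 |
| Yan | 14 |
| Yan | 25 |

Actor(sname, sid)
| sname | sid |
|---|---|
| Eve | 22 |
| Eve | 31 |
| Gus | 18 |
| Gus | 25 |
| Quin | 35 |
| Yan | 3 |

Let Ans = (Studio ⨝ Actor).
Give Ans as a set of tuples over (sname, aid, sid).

{(Eve, 17, 22), (Eve, 17, 31), (Quin, 11, 35), (Yan, 14, 3), (Yan, 25, 3)}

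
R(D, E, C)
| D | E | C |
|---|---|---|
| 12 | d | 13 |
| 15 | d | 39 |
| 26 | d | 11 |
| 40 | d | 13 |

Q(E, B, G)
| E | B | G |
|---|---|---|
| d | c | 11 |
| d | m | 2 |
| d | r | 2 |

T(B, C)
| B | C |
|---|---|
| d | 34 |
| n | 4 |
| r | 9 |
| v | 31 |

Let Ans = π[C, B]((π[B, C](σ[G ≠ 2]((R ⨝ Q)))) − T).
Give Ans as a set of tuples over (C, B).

Natural join on E: {(12, d, 13, c, 11), (12, d, 13, m, 2), (12, d, 13, r, 2), (15, d, 39, c, 11), (15, d, 39, m, 2), (15, d, 39, r, 2), (26, d, 11, c, 11), (26, d, 11, m, 2), (26, d, 11, r, 2), (40, d, 13, c, 11), (40, d, 13, m, 2), (40, d, 13, r, 2)}
Apply σ_{G ≠ 2}; surviving tuples: {(12, d, 13, c, 11), (15, d, 39, c, 11), (26, d, 11, c, 11), (40, d, 13, c, 11)}
π_{B, C} gives {(c, 11), (c, 13), (c, 39)} (1 duplicate(s) eliminated).
Taking the difference: {(c, 11), (c, 13), (c, 39)}
π_{C, B} gives {(11, c), (13, c), (39, c)}.

{(11, c), (13, c), (39, c)}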